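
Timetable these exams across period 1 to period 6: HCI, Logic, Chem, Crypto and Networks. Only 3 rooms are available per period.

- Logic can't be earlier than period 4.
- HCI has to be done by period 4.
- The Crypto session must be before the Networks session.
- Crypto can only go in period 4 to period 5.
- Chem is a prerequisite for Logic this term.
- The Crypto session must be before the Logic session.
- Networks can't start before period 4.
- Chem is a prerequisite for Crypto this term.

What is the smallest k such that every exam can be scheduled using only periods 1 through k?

The precedence chain requires at least 3 distinct periods.
With at most 3 per period and 5 exams, at least 2 periods are needed.
Propagating the time windows through the other constraints, Logic can't land before period 5, so the schedule must run through at least period 5.
5 works (last occupied period: period 5): for example Chem in period 1; HCI in period 1; Crypto in period 4; Networks in period 5; Logic in period 5.

5 periods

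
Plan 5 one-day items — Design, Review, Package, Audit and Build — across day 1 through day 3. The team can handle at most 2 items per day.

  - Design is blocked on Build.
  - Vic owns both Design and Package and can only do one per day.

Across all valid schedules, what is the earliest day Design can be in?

day 2

Precedence pushes Design to at least day 2.
Design at day 2 is achievable: Build in day 1, Review in day 1, Audit in day 2, Package in day 3, Design in day 2.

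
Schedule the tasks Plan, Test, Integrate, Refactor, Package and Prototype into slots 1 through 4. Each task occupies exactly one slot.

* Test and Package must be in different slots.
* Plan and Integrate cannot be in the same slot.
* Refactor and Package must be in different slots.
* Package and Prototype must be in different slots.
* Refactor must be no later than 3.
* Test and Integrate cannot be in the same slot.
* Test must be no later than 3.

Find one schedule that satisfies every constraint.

Package=2; Test=1; Plan=1; Prototype=1; Refactor=1; Integrate=2

Checking: Plan(1) != Integrate(2); Test(1) != Integrate(2); Refactor(1) != Package(2); Package(2) != Prototype(1); Test(1) != Package(2); Test=1 in [1,3]; Refactor=1 in [1,3].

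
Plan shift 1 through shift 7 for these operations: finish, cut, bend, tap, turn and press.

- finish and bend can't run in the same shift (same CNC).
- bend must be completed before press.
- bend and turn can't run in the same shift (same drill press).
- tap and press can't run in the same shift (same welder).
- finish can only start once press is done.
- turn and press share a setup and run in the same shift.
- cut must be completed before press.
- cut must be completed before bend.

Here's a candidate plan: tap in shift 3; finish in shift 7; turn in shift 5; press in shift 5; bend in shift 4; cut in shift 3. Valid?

Valid

finish can only start once press is done — holds.
bend and turn can't run in the same shift (same drill press) — holds.
cut must be completed before bend — holds.
cut must be completed before press — holds.
bend must be completed before press — holds.
tap and press can't run in the same shift (same welder) — holds.
turn and press share a setup and run in the same shift — holds.
finish and bend can't run in the same shift (same CNC) — holds.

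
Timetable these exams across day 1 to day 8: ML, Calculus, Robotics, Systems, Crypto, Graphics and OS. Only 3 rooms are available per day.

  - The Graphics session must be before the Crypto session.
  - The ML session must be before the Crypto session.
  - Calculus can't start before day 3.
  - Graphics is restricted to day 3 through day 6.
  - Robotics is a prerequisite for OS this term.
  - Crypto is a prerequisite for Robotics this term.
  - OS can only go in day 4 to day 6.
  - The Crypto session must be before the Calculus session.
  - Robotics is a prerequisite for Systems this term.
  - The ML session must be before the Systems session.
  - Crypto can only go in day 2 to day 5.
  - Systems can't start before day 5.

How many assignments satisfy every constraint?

36

Splitting on ML: it can be day 1 (12), day 2 (12), day 3 (12). Listing each branch's schedules as (Calculus, Robotics, Systems, Crypto, Graphics, OS) by day number:
ML=day 1: (5,5,6,4,3,6) (5,5,7,4,3,6) (5,5,8,4,3,6) (6,5,6,4,3,6) (6,5,7,4,3,6) (6,5,8,4,3,6) (7,5,6,4,3,6) (7,5,7,4,3,6) (7,5,8,4,3,6) (8,5,6,4,3,6) (8,5,7,4,3,6) (8,5,8,4,3,6) — 12.
ML=day 2: (5,5,6,4,3,6) (5,5,7,4,3,6) (5,5,8,4,3,6) (6,5,6,4,3,6) (6,5,7,4,3,6) (6,5,8,4,3,6) (7,5,6,4,3,6) (7,5,7,4,3,6) (7,5,8,4,3,6) (8,5,6,4,3,6) (8,5,7,4,3,6) (8,5,8,4,3,6) — 12.
ML=day 3: (5,5,6,4,3,6) (5,5,7,4,3,6) (5,5,8,4,3,6) (6,5,6,4,3,6) (6,5,7,4,3,6) (6,5,8,4,3,6) (7,5,6,4,3,6) (7,5,7,4,3,6) (7,5,8,4,3,6) (8,5,6,4,3,6) (8,5,7,4,3,6) (8,5,8,4,3,6) — 12.
Summing: 12 + 12 + 12 = 36.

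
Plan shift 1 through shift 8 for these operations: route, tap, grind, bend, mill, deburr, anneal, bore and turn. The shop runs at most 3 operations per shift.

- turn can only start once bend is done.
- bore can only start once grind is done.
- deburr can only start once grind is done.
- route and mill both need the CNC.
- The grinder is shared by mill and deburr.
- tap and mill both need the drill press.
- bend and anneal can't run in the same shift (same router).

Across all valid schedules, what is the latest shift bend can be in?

shift 7

Downstream work caps bend at shift 7.
bend at shift 7 is achievable: tap in shift 1, bore in shift 2, anneal in shift 2, route in shift 1, deburr in shift 2, grind in shift 1, mill in shift 3, turn in shift 8, bend in shift 7.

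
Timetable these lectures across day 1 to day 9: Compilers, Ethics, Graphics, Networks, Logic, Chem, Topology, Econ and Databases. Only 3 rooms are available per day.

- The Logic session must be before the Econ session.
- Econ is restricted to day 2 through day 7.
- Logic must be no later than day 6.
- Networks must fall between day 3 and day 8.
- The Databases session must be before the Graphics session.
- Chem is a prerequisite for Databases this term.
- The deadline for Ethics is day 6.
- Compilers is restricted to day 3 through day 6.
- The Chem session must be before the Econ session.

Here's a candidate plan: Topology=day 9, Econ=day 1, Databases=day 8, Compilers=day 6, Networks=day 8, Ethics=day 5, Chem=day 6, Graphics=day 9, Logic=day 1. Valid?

Only 3 rooms are available per day — holds.
The Logic session must be before the Econ session — violated.
The Chem session must be before the Econ session — violated.
Logic must be no later than day 6 — holds.
The deadline for Ethics is day 6 — holds.
Networks must fall between day 3 and day 8 — holds.
Chem is a prerequisite for Databases this term — holds.
The Databases session must be before the Graphics session — holds.
Econ is restricted to day 2 through day 7 — violated.
Compilers is restricted to day 3 through day 6 — holds.

No — it violates: The Chem session must be before the Econ session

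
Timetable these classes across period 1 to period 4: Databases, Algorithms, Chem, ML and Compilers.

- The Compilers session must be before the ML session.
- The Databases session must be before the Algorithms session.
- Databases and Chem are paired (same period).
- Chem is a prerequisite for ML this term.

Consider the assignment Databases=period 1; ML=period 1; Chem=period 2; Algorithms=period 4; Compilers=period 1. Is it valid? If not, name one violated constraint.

Chem is a prerequisite for ML this term — violated.
The Compilers session must be before the ML session — violated.
Databases and Chem are paired (same period) — violated.
The Databases session must be before the Algorithms session — holds.

No — it violates: Chem is a prerequisite for ML this term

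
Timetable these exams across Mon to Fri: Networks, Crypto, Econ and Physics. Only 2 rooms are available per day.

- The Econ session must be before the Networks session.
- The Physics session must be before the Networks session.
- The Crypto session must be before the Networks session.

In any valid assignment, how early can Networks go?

Precedence pushes Networks to at least Tue.
Networks at Wed is achievable: Econ -> Mon; Networks -> Wed; Crypto -> Mon; Physics -> Tue.
Nothing earlier works — the capacity limit rule out every day before Wed.

Wed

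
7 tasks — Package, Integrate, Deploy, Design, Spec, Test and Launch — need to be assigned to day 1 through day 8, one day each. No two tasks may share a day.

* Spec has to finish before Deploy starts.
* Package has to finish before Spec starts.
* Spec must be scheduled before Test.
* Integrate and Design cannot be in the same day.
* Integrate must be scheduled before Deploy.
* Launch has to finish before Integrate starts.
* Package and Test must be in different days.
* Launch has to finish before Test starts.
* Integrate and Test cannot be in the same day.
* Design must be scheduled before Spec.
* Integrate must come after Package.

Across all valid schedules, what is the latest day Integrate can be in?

Precedence pushes Integrate to at least day 2; downstream work caps Integrate at day 7.
Integrate at day 7 is achievable: Deploy=day 8; Package=day 1; Test=day 5; Spec=day 3; Integrate=day 7; Launch=day 4; Design=day 2.

day 7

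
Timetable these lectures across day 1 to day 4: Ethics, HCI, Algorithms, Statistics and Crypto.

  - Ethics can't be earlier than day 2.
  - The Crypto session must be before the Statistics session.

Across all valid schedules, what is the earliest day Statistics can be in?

Precedence pushes Statistics to at least day 2.
Statistics at day 2 is achievable: Statistics=day 2, Crypto=day 1, HCI=day 1, Algorithms=day 1, Ethics=day 2.

day 2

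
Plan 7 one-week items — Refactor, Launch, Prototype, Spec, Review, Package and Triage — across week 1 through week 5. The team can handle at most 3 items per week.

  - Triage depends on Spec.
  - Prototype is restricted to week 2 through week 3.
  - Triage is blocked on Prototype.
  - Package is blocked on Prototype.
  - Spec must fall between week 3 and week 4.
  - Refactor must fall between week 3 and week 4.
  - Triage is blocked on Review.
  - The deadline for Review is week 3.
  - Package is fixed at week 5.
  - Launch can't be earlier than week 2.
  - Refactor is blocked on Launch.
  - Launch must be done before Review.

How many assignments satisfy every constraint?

10

Splitting on Refactor: it can be week 3 (4), week 4 (6). Listing each branch's schedules as (Launch, Prototype, Spec, Review, Package, Triage) by week number:
Refactor=week 3: (2,2,3,3,5,4) (2,2,3,3,5,5) (2,2,4,3,5,5) (2,3,4,3,5,5) — 4.
Refactor=week 4: (2,2,3,3,5,4) (2,2,3,3,5,5) (2,2,4,3,5,5) (2,3,3,3,5,4) (2,3,3,3,5,5) (2,3,4,3,5,5) — 6.
Summing: 4 + 6 = 10.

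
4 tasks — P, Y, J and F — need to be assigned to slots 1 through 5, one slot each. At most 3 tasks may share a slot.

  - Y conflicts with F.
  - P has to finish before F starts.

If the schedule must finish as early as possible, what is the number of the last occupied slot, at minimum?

The precedence chain requires at least 2 distinct slots.
With at most 3 per slot and 4 tasks, at least 2 slots are needed.
2 works (last occupied slot: 2): for example J=1, Y=1, F=2, P=1.

2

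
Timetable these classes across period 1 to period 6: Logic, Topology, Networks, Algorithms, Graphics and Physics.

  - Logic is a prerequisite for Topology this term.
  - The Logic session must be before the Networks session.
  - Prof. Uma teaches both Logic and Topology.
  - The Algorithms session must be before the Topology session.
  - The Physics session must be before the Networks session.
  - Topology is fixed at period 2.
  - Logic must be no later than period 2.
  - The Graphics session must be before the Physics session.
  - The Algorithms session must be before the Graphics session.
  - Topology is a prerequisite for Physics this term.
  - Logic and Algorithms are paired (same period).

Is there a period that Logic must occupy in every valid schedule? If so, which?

Logic's window is period 1–period 2.
Topology is fixed at period 2, and Logic can't share a period with Topology.
So Logic must be period 1.

period 1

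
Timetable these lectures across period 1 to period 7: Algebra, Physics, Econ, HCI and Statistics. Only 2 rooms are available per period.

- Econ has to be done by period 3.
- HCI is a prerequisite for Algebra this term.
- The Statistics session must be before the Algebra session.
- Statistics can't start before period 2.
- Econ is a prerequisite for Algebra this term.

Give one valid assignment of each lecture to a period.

Physics in period 2, Statistics in period 2, Econ in period 1, HCI in period 1, Algebra in period 3

Checking: Econ(period 1) before Algebra(period 3); Statistics(period 2) before Algebra(period 3); HCI(period 1) before Algebra(period 3); Statistics=period 2 in [period 2,period 7]; Econ=period 1 in [period 1,period 3]; max 2 per period (cap 2).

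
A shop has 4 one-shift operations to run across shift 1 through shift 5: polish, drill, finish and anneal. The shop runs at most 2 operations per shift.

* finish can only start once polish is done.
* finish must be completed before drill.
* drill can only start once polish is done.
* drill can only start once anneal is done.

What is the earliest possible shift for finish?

shift 2

Precedence pushes finish to at least shift 2; downstream work caps finish at shift 4.
finish at shift 2 is achievable: drill -> shift 3, anneal -> shift 1, finish -> shift 2, polish -> shift 1.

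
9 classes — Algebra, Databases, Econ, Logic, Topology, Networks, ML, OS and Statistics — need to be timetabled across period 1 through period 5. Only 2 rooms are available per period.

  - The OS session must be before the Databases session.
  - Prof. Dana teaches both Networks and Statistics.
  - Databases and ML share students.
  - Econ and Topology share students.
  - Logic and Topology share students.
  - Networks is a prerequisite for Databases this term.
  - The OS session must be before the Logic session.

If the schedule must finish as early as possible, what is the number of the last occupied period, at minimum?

period 5

The precedence chain requires at least 2 distinct periods.
With at most 2 per period and 9 classes, at least 5 periods are needed.
5 works (last occupied period: period 5): for example Econ -> period 3, OS -> period 1, Networks -> period 1, Algebra -> period 3, ML -> period 4, Logic -> period 2, Topology -> period 4, Statistics -> period 5, Databases -> period 2.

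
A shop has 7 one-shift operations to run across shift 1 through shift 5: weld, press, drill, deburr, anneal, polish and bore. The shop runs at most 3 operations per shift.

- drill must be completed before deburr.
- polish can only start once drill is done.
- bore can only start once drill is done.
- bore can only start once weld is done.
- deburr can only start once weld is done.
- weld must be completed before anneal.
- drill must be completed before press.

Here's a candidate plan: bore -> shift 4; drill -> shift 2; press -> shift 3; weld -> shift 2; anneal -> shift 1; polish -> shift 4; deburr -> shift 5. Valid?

polish can only start once drill is done — holds.
The shop runs at most 3 operations per shift — holds.
bore can only start once weld is done — holds.
bore can only start once drill is done — holds.
deburr can only start once weld is done — holds.
drill must be completed before press — holds.
weld must be completed before anneal — violated.
drill must be completed before deburr — holds.

No — it violates: weld must be completed before anneal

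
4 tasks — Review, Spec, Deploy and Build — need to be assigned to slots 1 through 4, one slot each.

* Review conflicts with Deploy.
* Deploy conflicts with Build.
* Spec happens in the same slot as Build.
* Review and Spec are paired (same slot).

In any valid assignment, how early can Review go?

1

Review at 1 is achievable: Review=1, Deploy=2, Spec=1, Build=1.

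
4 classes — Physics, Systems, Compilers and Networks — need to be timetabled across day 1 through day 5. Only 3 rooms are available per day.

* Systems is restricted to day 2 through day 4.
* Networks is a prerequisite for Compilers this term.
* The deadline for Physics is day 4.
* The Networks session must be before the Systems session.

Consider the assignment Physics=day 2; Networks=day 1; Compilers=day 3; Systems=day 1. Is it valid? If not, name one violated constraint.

Invalid. Systems is restricted to day 2 through day 4.

Networks is a prerequisite for Compilers this term — holds.
The Networks session must be before the Systems session — violated.
The deadline for Physics is day 4 — holds.
Systems is restricted to day 2 through day 4 — violated.
Only 3 rooms are available per day — holds.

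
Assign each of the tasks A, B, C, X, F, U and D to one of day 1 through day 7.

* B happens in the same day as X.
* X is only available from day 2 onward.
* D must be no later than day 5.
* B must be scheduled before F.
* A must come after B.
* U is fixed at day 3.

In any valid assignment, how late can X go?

day 6

X is available from day 2; X must be in the same day as B, which can't be after day 6, so X is at most day 6.
X at day 6 is achievable: F -> day 7, U -> day 3, B -> day 6, X -> day 6, A -> day 7, C -> day 1, D -> day 1.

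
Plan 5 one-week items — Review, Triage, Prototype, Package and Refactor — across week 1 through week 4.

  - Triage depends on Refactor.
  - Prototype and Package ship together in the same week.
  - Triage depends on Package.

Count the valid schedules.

56

Splitting on Review: it can be week 1 (14), week 2 (14), week 3 (14), week 4 (14). Listing each branch's schedules as (Triage, Prototype, Package, Refactor) by week number:
Review=week 1: (2,1,1,1) (3,1,1,1) (3,1,1,2) (3,2,2,1) (3,2,2,2) (4,1,1,1) (4,1,1,2) (4,1,1,3) (4,2,2,1) (4,2,2,2) (4,2,2,3) (4,3,3,1) (4,3,3,2) (4,3,3,3) — 14.
Review=week 2: (2,1,1,1) (3,1,1,1) (3,1,1,2) (3,2,2,1) (3,2,2,2) (4,1,1,1) (4,1,1,2) (4,1,1,3) (4,2,2,1) (4,2,2,2) (4,2,2,3) (4,3,3,1) (4,3,3,2) (4,3,3,3) — 14.
Review=week 3: (2,1,1,1) (3,1,1,1) (3,1,1,2) (3,2,2,1) (3,2,2,2) (4,1,1,1) (4,1,1,2) (4,1,1,3) (4,2,2,1) (4,2,2,2) (4,2,2,3) (4,3,3,1) (4,3,3,2) (4,3,3,3) — 14.
Review=week 4: (2,1,1,1) (3,1,1,1) (3,1,1,2) (3,2,2,1) (3,2,2,2) (4,1,1,1) (4,1,1,2) (4,1,1,3) (4,2,2,1) (4,2,2,2) (4,2,2,3) (4,3,3,1) (4,3,3,2) (4,3,3,3) — 14.
Summing: 14 + 14 + 14 + 14 = 56.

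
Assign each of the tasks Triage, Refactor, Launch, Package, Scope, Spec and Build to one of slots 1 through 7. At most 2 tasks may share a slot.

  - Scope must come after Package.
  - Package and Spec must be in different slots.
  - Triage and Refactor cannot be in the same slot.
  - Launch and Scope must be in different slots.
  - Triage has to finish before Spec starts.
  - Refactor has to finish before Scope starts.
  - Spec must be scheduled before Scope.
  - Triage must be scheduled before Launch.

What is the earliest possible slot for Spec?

2

Precedence pushes Spec to at least 2; downstream work caps Spec at 6.
Spec at 2 is achievable: Scope -> 3, Refactor -> 2, Spec -> 2, Package -> 1, Triage -> 1, Launch -> 4, Build -> 3.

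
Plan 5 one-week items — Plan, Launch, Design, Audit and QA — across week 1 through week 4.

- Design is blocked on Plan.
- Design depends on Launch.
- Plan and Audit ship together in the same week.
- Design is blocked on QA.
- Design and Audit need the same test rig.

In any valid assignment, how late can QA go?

Downstream work caps QA at week 3.
QA at week 3 is achievable: Audit=week 1; Plan=week 1; QA=week 3; Launch=week 1; Design=week 4.

week 3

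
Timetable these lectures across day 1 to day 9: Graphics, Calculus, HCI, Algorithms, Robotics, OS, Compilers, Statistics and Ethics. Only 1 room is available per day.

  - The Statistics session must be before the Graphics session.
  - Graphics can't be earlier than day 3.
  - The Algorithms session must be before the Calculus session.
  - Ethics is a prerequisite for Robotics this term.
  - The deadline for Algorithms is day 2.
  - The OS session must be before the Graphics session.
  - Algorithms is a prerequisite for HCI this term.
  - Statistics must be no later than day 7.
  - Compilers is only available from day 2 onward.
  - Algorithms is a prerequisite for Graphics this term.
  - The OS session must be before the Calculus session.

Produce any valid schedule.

Ethics=day 8; Calculus=day 6; Graphics=day 4; HCI=day 7; Compilers=day 5; Statistics=day 2; Robotics=day 9; Algorithms=day 1; OS=day 3

Checking: OS(day 3) before Graphics(day 4); Ethics(day 8) before Robotics(day 9); Statistics(day 2) before Graphics(day 4); OS(day 3) before Calculus(day 6); Algorithms(day 1) before Calculus(day 6); Algorithms(day 1) before HCI(day 7); Algorithms(day 1) before Graphics(day 4); Compilers=day 5 in [day 2,day 9]; Statistics=day 2 in [day 1,day 7]; Graphics=day 4 in [day 3,day 9]; Algorithms=day 1 in [day 1,day 2]; max 1 per day (cap 1).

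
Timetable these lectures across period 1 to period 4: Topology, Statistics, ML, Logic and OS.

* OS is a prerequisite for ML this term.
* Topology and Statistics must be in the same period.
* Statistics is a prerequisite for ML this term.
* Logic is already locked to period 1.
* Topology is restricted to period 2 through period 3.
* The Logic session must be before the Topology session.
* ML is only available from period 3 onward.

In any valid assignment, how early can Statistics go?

Statistics must be in the same period as Topology, which can't be before period 2, so Statistics is at least period 2; downstream work caps Statistics at period 3.
Statistics at period 2 is achievable: OS=period 1, Topology=period 2, Statistics=period 2, ML=period 3, Logic=period 1.

period 2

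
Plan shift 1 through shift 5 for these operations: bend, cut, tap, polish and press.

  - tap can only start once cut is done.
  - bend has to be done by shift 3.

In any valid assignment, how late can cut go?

shift 4

Downstream work caps cut at shift 4.
cut at shift 4 is achievable: tap in shift 5, cut in shift 4, polish in shift 1, bend in shift 1, press in shift 1.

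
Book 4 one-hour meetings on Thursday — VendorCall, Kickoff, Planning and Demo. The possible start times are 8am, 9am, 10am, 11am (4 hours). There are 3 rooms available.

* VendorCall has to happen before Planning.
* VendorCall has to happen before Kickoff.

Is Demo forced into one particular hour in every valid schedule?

No

Demo can be 8am (e.g. Kickoff=9am; Demo=8am; Planning=9am; VendorCall=8am) or 9am (e.g. Demo -> 9am; Kickoff -> 9am; VendorCall -> 8am; Planning -> 9am).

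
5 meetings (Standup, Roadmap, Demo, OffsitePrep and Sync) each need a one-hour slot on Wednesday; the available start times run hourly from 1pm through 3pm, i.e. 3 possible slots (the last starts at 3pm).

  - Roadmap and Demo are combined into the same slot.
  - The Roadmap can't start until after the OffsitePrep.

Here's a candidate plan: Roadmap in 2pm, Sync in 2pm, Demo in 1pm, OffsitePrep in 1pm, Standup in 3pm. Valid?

Roadmap and Demo are combined into the same slot — violated.
The Roadmap can't start until after the OffsitePrep — holds.

Invalid. Roadmap and Demo are combined into the same slot.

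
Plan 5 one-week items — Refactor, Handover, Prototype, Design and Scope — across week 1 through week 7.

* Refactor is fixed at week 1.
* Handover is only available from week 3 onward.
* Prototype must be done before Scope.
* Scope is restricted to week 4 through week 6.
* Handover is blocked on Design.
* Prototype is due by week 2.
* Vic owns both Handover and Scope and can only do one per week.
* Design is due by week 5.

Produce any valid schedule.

Scope=week 4; Design=week 1; Handover=week 3; Refactor=week 1; Prototype=week 1

Checking: Prototype(week 1) before Scope(week 4); Design(week 1) before Handover(week 3); Handover(week 3) != Scope(week 4); Prototype=week 1 in [week 1,week 2]; Scope=week 4 in [week 4,week 6]; Handover=week 3 in [week 3,week 7]; Refactor=week 1 in [week 1,week 1]; Design=week 1 in [week 1,week 5].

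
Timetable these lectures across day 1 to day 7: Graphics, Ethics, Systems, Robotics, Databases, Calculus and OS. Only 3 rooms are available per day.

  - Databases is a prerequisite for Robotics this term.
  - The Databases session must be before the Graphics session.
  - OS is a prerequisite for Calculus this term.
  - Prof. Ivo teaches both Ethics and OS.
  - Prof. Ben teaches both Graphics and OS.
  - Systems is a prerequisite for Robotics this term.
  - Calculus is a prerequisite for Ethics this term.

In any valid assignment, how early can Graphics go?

Precedence pushes Graphics to at least day 2.
Graphics at day 2 is achievable: Robotics=day 2, Ethics=day 3, OS=day 1, Databases=day 1, Systems=day 1, Calculus=day 2, Graphics=day 2.

day 2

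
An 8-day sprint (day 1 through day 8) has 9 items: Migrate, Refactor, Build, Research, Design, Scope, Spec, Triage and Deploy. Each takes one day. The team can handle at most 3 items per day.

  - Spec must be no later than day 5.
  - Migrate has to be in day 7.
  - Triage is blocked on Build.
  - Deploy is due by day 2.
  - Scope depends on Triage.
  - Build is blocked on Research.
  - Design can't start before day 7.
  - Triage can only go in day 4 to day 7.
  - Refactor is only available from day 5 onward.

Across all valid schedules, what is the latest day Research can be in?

day 5

Downstream work caps Research at day 5.
Research at day 5 is achievable: Scope in day 8; Build in day 6; Research in day 5; Design in day 7; Migrate in day 7; Triage in day 7; Spec in day 1; Refactor in day 5; Deploy in day 1.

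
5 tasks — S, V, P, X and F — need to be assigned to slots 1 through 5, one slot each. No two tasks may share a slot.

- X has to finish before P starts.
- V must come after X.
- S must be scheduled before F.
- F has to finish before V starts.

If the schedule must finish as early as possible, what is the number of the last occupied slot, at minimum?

The precedence chain requires at least 3 distinct slots.
With at most 1 per slot and 5 tasks, at least 5 slots are needed.
5 works (last occupied slot: 5): for example F=3; P=5; S=2; X=1; V=4.

slot 5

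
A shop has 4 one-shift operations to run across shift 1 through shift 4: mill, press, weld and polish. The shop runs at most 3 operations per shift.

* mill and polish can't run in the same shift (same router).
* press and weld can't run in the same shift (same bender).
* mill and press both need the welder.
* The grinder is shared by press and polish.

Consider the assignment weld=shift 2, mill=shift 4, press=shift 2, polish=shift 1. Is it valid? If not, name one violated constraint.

No — it violates: press and weld can't run in the same shift (same bender)

The shop runs at most 3 operations per shift — holds.
mill and press both need the welder — holds.
mill and polish can't run in the same shift (same router) — holds.
press and weld can't run in the same shift (same bender) — violated.
The grinder is shared by press and polish — holds.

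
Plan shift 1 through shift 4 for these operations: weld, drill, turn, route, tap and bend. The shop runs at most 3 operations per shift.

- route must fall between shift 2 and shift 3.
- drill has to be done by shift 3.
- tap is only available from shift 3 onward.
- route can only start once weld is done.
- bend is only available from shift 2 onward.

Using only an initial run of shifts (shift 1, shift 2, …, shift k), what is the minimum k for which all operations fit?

The precedence chain requires at least 2 distinct shifts.
With at most 3 per shift and 6 operations, at least 2 shifts are needed.
tap can't be placed before shift 3, so the schedule must run through at least shift 3.
3 works (last occupied shift: shift 3): for example route in shift 2, bend in shift 2, drill in shift 1, weld in shift 1, tap in shift 3, turn in shift 1.

3 shifts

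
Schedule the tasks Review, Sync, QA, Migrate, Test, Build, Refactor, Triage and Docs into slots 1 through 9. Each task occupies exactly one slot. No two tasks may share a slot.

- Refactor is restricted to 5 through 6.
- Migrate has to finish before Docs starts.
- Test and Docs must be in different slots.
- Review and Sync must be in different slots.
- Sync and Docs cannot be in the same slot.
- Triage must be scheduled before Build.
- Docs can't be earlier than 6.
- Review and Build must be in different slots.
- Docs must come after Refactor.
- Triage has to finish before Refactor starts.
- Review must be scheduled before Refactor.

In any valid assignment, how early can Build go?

2

Precedence pushes Build to at least 2.
Build at 2 is achievable: Review in 3, Docs in 6, Refactor in 5, Build in 2, Triage in 1, QA in 8, Sync in 7, Test in 9, Migrate in 4.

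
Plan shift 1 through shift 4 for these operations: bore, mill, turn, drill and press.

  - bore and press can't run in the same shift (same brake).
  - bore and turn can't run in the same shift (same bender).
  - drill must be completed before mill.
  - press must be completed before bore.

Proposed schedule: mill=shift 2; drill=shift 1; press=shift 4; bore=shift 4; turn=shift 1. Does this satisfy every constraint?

No. bore and press can't run in the same shift (same brake) is not satisfied.

drill must be completed before mill — holds.
press must be completed before bore — violated.
bore and turn can't run in the same shift (same bender) — holds.
bore and press can't run in the same shift (same brake) — violated.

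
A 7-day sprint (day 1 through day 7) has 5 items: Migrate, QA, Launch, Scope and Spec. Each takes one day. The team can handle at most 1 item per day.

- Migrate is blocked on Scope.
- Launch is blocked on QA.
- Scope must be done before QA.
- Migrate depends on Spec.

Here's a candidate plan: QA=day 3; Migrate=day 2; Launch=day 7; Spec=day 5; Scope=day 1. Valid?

No. Migrate depends on Spec is not satisfied.

Migrate is blocked on Scope — holds.
Scope must be done before QA — holds.
Migrate depends on Spec — violated.
Launch is blocked on QA — holds.
The team can handle at most 1 item per day — holds.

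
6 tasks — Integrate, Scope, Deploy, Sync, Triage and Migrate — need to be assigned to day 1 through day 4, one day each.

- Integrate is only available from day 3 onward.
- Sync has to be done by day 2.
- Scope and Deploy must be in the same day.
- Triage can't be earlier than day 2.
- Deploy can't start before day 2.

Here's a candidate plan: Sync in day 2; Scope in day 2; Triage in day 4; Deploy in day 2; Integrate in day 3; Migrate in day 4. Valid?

Triage can't be earlier than day 2 — holds.
Sync has to be done by day 2 — holds.
Scope and Deploy must be in the same day — holds.
Integrate is only available from day 3 onward — holds.
Deploy can't start before day 2 — holds.

Yes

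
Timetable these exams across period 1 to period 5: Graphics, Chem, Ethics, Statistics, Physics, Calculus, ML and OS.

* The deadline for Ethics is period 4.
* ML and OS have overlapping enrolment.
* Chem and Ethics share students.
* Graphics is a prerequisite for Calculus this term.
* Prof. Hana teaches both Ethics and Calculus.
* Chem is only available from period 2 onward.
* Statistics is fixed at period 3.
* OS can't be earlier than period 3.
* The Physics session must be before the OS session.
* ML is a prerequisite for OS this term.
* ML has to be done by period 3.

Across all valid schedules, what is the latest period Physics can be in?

Downstream work caps Physics at period 4.
Physics at period 4 is achievable: Ethics -> period 1; Physics -> period 4; Chem -> period 2; Statistics -> period 3; Graphics -> period 1; OS -> period 5; Calculus -> period 2; ML -> period 1.

period 4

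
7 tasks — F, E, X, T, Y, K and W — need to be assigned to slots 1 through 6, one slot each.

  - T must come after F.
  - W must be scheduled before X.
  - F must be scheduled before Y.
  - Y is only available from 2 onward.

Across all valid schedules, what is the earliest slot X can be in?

2

Precedence pushes X to at least 2.
X at 2 is achievable: Y -> 2; W -> 1; F -> 1; X -> 2; T -> 2; K -> 1; E -> 1.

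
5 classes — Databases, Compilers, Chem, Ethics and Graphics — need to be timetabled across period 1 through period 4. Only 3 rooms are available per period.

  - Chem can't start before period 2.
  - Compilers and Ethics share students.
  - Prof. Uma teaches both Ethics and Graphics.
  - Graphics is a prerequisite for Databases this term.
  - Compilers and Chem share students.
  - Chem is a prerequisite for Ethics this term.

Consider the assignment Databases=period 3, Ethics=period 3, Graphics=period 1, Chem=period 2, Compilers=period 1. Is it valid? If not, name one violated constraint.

Only 3 rooms are available per period — holds.
Graphics is a prerequisite for Databases this term — holds.
Compilers and Ethics share students — holds.
Compilers and Chem share students — holds.
Chem can't start before period 2 — holds.
Prof. Uma teaches both Ethics and Graphics — holds.
Chem is a prerequisite for Ethics this term — holds.

Yes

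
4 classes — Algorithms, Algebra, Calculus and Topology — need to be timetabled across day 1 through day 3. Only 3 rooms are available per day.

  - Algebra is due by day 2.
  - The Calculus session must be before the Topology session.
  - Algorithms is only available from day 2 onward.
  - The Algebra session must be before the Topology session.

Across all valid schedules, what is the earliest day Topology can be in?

day 2

Precedence pushes Topology to at least day 2.
Topology at day 2 is achievable: Algebra -> day 1, Topology -> day 2, Calculus -> day 1, Algorithms -> day 2.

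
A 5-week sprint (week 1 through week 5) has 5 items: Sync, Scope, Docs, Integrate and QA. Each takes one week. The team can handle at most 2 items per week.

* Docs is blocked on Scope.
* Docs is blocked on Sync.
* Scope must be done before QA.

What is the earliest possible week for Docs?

Precedence pushes Docs to at least week 2.
Docs at week 2 is achievable: QA=week 2, Sync=week 1, Integrate=week 3, Scope=week 1, Docs=week 2.

week 2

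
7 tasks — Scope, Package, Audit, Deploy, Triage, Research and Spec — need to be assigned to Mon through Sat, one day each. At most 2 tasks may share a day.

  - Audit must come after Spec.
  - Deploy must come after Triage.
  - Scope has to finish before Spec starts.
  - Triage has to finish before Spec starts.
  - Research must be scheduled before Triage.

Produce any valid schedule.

Triage in Tue; Deploy in Wed; Spec in Wed; Audit in Thu; Scope in Mon; Package in Tue; Research in Mon

Checking: Scope(Mon) before Spec(Wed); Research(Mon) before Triage(Tue); Triage(Tue) before Deploy(Wed); Spec(Wed) before Audit(Thu); Triage(Tue) before Spec(Wed); max 2 per day (cap 2).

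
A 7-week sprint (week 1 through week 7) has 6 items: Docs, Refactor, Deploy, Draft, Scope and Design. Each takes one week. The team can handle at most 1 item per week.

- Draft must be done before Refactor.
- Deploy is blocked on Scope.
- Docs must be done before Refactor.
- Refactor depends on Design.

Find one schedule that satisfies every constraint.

Scope -> week 5, Deploy -> week 6, Design -> week 3, Draft -> week 2, Docs -> week 1, Refactor -> week 4

Checking: Scope(week 5) before Deploy(week 6); Design(week 3) before Refactor(week 4); Docs(week 1) before Refactor(week 4); Draft(week 2) before Refactor(week 4); max 1 per week (cap 1).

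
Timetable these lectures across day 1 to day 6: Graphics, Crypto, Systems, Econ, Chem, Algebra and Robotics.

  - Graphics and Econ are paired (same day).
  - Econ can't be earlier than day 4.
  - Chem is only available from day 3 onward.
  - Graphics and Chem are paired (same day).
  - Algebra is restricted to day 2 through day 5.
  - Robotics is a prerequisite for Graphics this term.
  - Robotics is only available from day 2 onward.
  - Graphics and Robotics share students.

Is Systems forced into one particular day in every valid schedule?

Systems can be day 1 (e.g. Systems=day 1, Chem=day 4, Graphics=day 4, Econ=day 4, Robotics=day 2, Crypto=day 1, Algebra=day 2) or day 2 (e.g. Graphics in day 4; Crypto in day 1; Robotics in day 2; Algebra in day 2; Chem in day 4; Econ in day 4; Systems in day 2).

No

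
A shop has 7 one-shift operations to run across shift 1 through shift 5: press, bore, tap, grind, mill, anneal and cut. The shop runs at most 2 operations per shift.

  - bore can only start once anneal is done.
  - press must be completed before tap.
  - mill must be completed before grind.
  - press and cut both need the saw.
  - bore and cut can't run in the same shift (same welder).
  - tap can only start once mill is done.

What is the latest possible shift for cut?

shift 5

cut at shift 5 is achievable: cut -> shift 5; press -> shift 1; tap -> shift 2; mill -> shift 1; anneal -> shift 2; bore -> shift 3; grind -> shift 3.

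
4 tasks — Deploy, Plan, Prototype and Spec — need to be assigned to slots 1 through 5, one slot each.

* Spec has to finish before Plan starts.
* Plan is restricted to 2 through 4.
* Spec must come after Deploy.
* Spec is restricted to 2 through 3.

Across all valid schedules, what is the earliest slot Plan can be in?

3

Plan is available from 2; precedence pushes Plan to at least 3; Plan's own window allows nothing later than 4.
Plan at 3 is achievable: Prototype -> 1; Spec -> 2; Deploy -> 1; Plan -> 3.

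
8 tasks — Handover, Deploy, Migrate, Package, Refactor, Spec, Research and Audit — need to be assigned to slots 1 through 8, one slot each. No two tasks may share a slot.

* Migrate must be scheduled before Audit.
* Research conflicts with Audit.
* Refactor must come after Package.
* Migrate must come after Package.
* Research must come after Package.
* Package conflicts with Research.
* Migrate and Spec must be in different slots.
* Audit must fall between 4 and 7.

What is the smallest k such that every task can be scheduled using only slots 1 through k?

8 slots

The precedence chain requires at least 3 distinct slots.
With at most 1 per slot and 8 tasks, at least 8 slots are needed.
Audit can't be placed before 4, so the schedule must run through at least slot 4.
8 works (last occupied slot: 8): for example Audit -> 4, Handover -> 6, Migrate -> 2, Research -> 5, Deploy -> 7, Refactor -> 3, Package -> 1, Spec -> 8.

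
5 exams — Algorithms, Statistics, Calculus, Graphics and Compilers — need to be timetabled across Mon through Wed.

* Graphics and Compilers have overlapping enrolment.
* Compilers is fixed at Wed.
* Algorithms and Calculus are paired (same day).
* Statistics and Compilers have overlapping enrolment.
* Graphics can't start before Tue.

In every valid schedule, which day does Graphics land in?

Graphics's window is Tue–Wed.
Compilers is fixed at Wed, and Graphics can't share a day with Compilers.
So Graphics must be Tue.

Tue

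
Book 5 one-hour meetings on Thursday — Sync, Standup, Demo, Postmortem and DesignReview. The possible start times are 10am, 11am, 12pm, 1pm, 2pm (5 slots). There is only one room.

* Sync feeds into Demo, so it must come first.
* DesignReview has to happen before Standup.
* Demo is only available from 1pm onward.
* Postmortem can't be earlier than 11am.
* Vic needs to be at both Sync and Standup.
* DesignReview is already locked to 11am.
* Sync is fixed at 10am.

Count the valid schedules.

4

Enumerating: Sync in 10am; DesignReview in 11am; Demo in 1pm; Standup in 2pm; Postmortem in 12pm | Postmortem -> 2pm, DesignReview -> 11am, Demo -> 1pm, Sync -> 10am, Standup -> 12pm | Demo -> 2pm; DesignReview -> 11am; Standup -> 1pm; Sync -> 10am; Postmortem -> 12pm | DesignReview -> 11am, Standup -> 12pm, Sync -> 10am, Demo -> 2pm, Postmortem -> 1pm.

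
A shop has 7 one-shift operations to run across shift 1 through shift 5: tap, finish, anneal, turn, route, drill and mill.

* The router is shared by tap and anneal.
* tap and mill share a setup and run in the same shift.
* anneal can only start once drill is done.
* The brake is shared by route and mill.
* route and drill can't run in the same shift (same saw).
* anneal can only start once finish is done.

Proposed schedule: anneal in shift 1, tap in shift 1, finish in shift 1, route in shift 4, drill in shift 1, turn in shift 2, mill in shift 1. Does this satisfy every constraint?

No — it violates: The router is shared by tap and anneal

The brake is shared by route and mill — holds.
anneal can only start once finish is done — violated.
tap and mill share a setup and run in the same shift — holds.
The router is shared by tap and anneal — violated.
anneal can only start once drill is done — violated.
route and drill can't run in the same shift (same saw) — holds.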